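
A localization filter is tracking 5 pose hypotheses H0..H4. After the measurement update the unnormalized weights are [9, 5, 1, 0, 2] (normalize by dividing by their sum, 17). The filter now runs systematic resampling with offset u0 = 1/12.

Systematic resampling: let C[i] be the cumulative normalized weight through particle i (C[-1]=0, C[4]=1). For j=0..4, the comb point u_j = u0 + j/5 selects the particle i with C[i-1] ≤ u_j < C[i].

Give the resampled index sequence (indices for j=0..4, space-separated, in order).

0 0 0 1 4

C = [9/17, 14/17, 15/17, 15/17, 1]
j=0: u_0=1/12 ∈ [0, 9/17) → index 0
j=1: u_1=17/60 ∈ [0, 9/17) → index 0
j=2: u_2=29/60 ∈ [0, 9/17) → index 0
j=3: u_3=41/60 ∈ [9/17, 14/17) → index 1
j=4: u_4=53/60 ∈ [15/17, 1) → index 4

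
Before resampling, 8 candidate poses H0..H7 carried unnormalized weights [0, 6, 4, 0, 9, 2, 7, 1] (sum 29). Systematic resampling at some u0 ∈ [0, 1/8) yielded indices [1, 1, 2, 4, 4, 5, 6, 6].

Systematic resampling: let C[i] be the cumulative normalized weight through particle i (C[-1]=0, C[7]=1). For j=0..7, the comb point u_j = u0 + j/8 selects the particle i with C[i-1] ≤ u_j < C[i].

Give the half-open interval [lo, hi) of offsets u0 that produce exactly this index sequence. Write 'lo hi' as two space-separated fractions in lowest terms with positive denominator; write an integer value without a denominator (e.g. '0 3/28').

7/232 19/232

C = [0, 6/29, 10/29, 10/29, 19/29, 21/29, 28/29, 1]
j=0 picked index 1: u0 ∈ [0, 6/29)
j=1 picked index 1: u0 ∈ [-1/8, 19/232)
j=2 picked index 2: u0 ∈ [-5/116, 11/116)
j=3 picked index 4: u0 ∈ [-7/232, 65/232)
j=4 picked index 4: u0 ∈ [-9/58, 9/58)
j=5 picked index 5: u0 ∈ [7/232, 23/232)
j=6 picked index 6: u0 ∈ [-3/116, 25/116)
j=7 picked index 6: u0 ∈ [-35/232, 21/232)
intersection: [7/232, 19/232)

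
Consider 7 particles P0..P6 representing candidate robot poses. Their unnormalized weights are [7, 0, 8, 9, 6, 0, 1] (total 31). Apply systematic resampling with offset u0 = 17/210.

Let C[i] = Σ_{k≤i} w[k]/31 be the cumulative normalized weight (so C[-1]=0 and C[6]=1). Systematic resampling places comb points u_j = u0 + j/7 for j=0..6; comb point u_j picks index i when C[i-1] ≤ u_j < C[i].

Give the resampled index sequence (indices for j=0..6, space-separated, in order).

0 0 2 3 3 4 4

C = [7/31, 7/31, 15/31, 24/31, 30/31, 30/31, 1]
j=0: u_0=17/210 ∈ [0, 7/31) → index 0
j=1: u_1=47/210 ∈ [0, 7/31) → index 0
j=2: u_2=11/30 ∈ [7/31, 15/31) → index 2
j=3: u_3=107/210 ∈ [15/31, 24/31) → index 3
j=4: u_4=137/210 ∈ [15/31, 24/31) → index 3
j=5: u_5=167/210 ∈ [24/31, 30/31) → index 4
j=6: u_6=197/210 ∈ [24/31, 30/31) → index 4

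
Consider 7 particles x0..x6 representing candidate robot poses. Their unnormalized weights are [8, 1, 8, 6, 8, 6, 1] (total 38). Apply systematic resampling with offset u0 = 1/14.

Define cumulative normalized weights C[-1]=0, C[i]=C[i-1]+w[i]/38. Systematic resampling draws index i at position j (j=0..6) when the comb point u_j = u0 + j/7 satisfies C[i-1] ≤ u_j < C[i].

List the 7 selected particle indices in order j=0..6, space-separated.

C = [4/19, 9/38, 17/38, 23/38, 31/38, 37/38, 1]
j=0: u_0=1/14 ∈ [0, 4/19) → index 0
j=1: u_1=3/14 ∈ [4/19, 9/38) → index 1
j=2: u_2=5/14 ∈ [9/38, 17/38) → index 2
j=3: u_3=1/2 ∈ [17/38, 23/38) → index 3
j=4: u_4=9/14 ∈ [23/38, 31/38) → index 4
j=5: u_5=11/14 ∈ [23/38, 31/38) → index 4
j=6: u_6=13/14 ∈ [31/38, 37/38) → index 5

0 1 2 3 4 4 5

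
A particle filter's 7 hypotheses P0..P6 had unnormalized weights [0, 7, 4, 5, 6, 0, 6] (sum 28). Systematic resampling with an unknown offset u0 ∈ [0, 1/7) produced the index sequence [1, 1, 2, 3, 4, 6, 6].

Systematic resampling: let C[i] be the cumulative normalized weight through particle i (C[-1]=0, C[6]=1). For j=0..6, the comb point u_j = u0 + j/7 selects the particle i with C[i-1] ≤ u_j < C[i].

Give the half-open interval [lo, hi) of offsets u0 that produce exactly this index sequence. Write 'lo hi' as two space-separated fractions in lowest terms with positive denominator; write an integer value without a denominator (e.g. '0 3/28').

1/14 3/28

C = [0, 1/4, 11/28, 4/7, 11/14, 11/14, 1]
j=0 picked index 1: u0 ∈ [0, 1/4)
j=1 picked index 1: u0 ∈ [-1/7, 3/28)
j=2 picked index 2: u0 ∈ [-1/28, 3/28)
j=3 picked index 3: u0 ∈ [-1/28, 1/7)
j=4 picked index 4: u0 ∈ [0, 3/14)
j=5 picked index 6: u0 ∈ [1/14, 2/7)
j=6 picked index 6: u0 ∈ [-1/14, 1/7)
intersection: [1/14, 3/28)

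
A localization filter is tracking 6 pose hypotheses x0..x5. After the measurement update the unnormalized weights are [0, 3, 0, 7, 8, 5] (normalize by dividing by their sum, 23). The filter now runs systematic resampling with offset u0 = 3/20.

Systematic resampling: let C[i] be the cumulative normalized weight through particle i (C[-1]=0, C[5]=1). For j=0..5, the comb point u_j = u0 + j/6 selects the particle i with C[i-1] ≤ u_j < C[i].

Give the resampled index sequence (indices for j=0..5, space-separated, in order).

C = [0, 3/23, 3/23, 10/23, 18/23, 1]
j=0: u_0=3/20 ∈ [3/23, 10/23) → index 3
j=1: u_1=19/60 ∈ [3/23, 10/23) → index 3
j=2: u_2=29/60 ∈ [10/23, 18/23) → index 4
j=3: u_3=13/20 ∈ [10/23, 18/23) → index 4
j=4: u_4=49/60 ∈ [18/23, 1) → index 5
j=5: u_5=59/60 ∈ [18/23, 1) → index 5

3 3 4 4 5 5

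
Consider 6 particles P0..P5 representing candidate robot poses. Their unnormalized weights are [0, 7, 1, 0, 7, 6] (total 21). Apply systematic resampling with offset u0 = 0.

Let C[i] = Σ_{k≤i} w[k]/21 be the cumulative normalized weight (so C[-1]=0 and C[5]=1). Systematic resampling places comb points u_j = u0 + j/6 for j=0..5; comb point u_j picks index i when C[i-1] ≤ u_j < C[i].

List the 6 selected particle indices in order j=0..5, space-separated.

C = [0, 1/3, 8/21, 8/21, 5/7, 1]
j=0: u_0=0 ∈ [0, 1/3) → index 1
j=1: u_1=1/6 ∈ [0, 1/3) → index 1
j=2: u_2=1/3 ∈ [1/3, 8/21) → index 2
j=3: u_3=1/2 ∈ [8/21, 5/7) → index 4
j=4: u_4=2/3 ∈ [8/21, 5/7) → index 4
j=5: u_5=5/6 ∈ [5/7, 1) → index 5

1 1 2 4 4 5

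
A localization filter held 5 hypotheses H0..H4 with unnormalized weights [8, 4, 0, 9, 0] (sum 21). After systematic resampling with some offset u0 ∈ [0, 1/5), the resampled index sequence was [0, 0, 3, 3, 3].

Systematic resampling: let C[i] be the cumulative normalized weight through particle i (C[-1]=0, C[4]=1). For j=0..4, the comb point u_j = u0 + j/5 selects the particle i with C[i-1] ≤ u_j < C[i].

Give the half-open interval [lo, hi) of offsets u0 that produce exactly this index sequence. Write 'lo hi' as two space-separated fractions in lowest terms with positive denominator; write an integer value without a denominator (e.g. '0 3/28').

C = [8/21, 4/7, 4/7, 1, 1]
j=0 picked index 0: u0 ∈ [0, 8/21)
j=1 picked index 0: u0 ∈ [-1/5, 19/105)
j=2 picked index 3: u0 ∈ [6/35, 3/5)
j=3 picked index 3: u0 ∈ [-1/35, 2/5)
j=4 picked index 3: u0 ∈ [-8/35, 1/5)
intersection: [6/35, 19/105)

6/35 19/105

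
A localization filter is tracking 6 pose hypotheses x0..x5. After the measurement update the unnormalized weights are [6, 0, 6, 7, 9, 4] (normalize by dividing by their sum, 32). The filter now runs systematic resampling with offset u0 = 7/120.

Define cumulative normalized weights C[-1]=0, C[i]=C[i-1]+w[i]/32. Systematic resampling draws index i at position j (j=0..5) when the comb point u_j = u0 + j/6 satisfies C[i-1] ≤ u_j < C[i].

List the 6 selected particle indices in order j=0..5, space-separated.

C = [3/16, 3/16, 3/8, 19/32, 7/8, 1]
j=0: u_0=7/120 ∈ [0, 3/16) → index 0
j=1: u_1=9/40 ∈ [3/16, 3/8) → index 2
j=2: u_2=47/120 ∈ [3/8, 19/32) → index 3
j=3: u_3=67/120 ∈ [3/8, 19/32) → index 3
j=4: u_4=29/40 ∈ [19/32, 7/8) → index 4
j=5: u_5=107/120 ∈ [7/8, 1) → index 5

0 2 3 3 4 5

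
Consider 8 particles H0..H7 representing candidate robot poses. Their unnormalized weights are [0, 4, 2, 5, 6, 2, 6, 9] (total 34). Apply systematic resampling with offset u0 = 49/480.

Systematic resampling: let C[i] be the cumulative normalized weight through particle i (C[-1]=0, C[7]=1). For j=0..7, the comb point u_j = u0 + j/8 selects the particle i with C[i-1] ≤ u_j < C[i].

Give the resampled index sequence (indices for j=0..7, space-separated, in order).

C = [0, 2/17, 3/17, 11/34, 1/2, 19/34, 25/34, 1]
j=0: u_0=49/480 ∈ [0, 2/17) → index 1
j=1: u_1=109/480 ∈ [3/17, 11/34) → index 3
j=2: u_2=169/480 ∈ [11/34, 1/2) → index 4
j=3: u_3=229/480 ∈ [11/34, 1/2) → index 4
j=4: u_4=289/480 ∈ [19/34, 25/34) → index 6
j=5: u_5=349/480 ∈ [19/34, 25/34) → index 6
j=6: u_6=409/480 ∈ [25/34, 1) → index 7
j=7: u_7=469/480 ∈ [25/34, 1) → index 7

1 3 4 4 6 6 7 7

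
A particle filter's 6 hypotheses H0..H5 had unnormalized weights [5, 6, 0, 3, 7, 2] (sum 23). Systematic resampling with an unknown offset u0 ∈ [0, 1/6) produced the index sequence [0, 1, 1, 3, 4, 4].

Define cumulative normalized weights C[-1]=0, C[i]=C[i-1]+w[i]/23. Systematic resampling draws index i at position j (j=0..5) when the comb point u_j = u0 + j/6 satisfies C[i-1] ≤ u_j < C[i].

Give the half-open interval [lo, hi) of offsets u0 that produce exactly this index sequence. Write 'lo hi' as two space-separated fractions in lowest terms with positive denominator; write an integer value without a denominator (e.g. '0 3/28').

7/138 11/138

C = [5/23, 11/23, 11/23, 14/23, 21/23, 1]
j=0 picked index 0: u0 ∈ [0, 5/23)
j=1 picked index 1: u0 ∈ [7/138, 43/138)
j=2 picked index 1: u0 ∈ [-8/69, 10/69)
j=3 picked index 3: u0 ∈ [-1/46, 5/46)
j=4 picked index 4: u0 ∈ [-4/69, 17/69)
j=5 picked index 4: u0 ∈ [-31/138, 11/138)
intersection: [7/138, 11/138)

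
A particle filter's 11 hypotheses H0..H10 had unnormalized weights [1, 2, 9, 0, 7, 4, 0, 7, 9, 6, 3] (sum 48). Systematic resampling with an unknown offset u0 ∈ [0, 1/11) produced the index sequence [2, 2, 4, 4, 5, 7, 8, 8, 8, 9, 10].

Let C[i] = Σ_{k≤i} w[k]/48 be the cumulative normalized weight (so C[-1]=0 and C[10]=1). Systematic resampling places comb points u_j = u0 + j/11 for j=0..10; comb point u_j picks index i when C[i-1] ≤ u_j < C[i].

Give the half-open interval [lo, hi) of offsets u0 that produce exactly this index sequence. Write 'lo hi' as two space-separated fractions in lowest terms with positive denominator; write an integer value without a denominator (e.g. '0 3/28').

C = [1/48, 1/16, 1/4, 1/4, 19/48, 23/48, 23/48, 5/8, 13/16, 15/16, 1]
j=0 picked index 2: u0 ∈ [1/16, 1/4)
j=1 picked index 2: u0 ∈ [-5/176, 7/44)
j=2 picked index 4: u0 ∈ [3/44, 113/528)
j=3 picked index 4: u0 ∈ [-1/44, 65/528)
j=4 picked index 5: u0 ∈ [17/528, 61/528)
j=5 picked index 7: u0 ∈ [13/528, 15/88)
j=6 picked index 8: u0 ∈ [7/88, 47/176)
j=7 picked index 8: u0 ∈ [-1/88, 31/176)
j=8 picked index 8: u0 ∈ [-9/88, 15/176)
j=9 picked index 9: u0 ∈ [-1/176, 21/176)
j=10 picked index 10: u0 ∈ [5/176, 1/11)
intersection: [7/88, 15/176)

7/88 15/176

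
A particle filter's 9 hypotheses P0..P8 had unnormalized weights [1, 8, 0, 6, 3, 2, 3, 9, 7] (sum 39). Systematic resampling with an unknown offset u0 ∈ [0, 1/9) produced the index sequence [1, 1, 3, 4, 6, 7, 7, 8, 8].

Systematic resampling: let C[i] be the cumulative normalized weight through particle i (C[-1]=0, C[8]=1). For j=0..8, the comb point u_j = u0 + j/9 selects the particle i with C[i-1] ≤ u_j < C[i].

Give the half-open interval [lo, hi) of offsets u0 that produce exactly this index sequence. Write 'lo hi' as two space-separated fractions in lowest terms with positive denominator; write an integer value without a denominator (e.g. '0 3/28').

C = [1/39, 3/13, 3/13, 5/13, 6/13, 20/39, 23/39, 32/39, 1]
j=0 picked index 1: u0 ∈ [1/39, 3/13)
j=1 picked index 1: u0 ∈ [-10/117, 14/117)
j=2 picked index 3: u0 ∈ [1/117, 19/117)
j=3 picked index 4: u0 ∈ [2/39, 5/39)
j=4 picked index 6: u0 ∈ [8/117, 17/117)
j=5 picked index 7: u0 ∈ [4/117, 31/117)
j=6 picked index 7: u0 ∈ [-1/13, 2/13)
j=7 picked index 8: u0 ∈ [5/117, 2/9)
j=8 picked index 8: u0 ∈ [-8/117, 1/9)
intersection: [8/117, 1/9)

8/117 1/9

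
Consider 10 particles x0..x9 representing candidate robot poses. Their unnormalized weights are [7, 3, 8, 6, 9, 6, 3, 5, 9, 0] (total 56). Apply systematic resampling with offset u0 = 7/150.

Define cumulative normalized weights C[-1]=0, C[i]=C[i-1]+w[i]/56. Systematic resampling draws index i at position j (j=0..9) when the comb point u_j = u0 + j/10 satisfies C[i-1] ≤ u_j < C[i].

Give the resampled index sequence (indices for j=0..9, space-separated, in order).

C = [1/8, 5/28, 9/28, 3/7, 33/56, 39/56, 3/4, 47/56, 1, 1]
j=0: u_0=7/150 ∈ [0, 1/8) → index 0
j=1: u_1=11/75 ∈ [1/8, 5/28) → index 1
j=2: u_2=37/150 ∈ [5/28, 9/28) → index 2
j=3: u_3=26/75 ∈ [9/28, 3/7) → index 3
j=4: u_4=67/150 ∈ [3/7, 33/56) → index 4
j=5: u_5=41/75 ∈ [3/7, 33/56) → index 4
j=6: u_6=97/150 ∈ [33/56, 39/56) → index 5
j=7: u_7=56/75 ∈ [39/56, 3/4) → index 6
j=8: u_8=127/150 ∈ [47/56, 1) → index 8
j=9: u_9=71/75 ∈ [47/56, 1) → index 8

0 1 2 3 4 4 5 6 8 8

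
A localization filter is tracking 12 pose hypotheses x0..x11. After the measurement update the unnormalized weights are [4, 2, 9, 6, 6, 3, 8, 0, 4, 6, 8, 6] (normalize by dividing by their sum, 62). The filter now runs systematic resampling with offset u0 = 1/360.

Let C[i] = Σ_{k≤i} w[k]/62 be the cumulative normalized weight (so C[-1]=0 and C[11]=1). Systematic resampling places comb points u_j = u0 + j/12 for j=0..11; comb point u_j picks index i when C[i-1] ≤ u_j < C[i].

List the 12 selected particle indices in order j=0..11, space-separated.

0 1 2 3 3 4 6 6 8 9 10 11

C = [2/31, 3/31, 15/62, 21/62, 27/62, 15/31, 19/31, 19/31, 21/31, 24/31, 28/31, 1]
j=0: u_0=1/360 ∈ [0, 2/31) → index 0
j=1: u_1=31/360 ∈ [2/31, 3/31) → index 1
j=2: u_2=61/360 ∈ [3/31, 15/62) → index 2
j=3: u_3=91/360 ∈ [15/62, 21/62) → index 3
j=4: u_4=121/360 ∈ [15/62, 21/62) → index 3
j=5: u_5=151/360 ∈ [21/62, 27/62) → index 4
j=6: u_6=181/360 ∈ [15/31, 19/31) → index 6
j=7: u_7=211/360 ∈ [15/31, 19/31) → index 6
j=8: u_8=241/360 ∈ [19/31, 21/31) → index 8
j=9: u_9=271/360 ∈ [21/31, 24/31) → index 9
j=10: u_10=301/360 ∈ [24/31, 28/31) → index 10
j=11: u_11=331/360 ∈ [28/31, 1) → index 11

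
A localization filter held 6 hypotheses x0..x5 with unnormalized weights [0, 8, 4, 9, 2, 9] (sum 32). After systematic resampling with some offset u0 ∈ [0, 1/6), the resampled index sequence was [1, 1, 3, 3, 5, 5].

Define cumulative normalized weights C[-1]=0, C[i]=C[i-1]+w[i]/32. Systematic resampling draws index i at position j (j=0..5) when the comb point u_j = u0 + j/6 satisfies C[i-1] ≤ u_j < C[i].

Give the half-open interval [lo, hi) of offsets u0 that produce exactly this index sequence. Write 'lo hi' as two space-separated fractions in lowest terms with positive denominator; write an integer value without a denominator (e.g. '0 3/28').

5/96 1/12

C = [0, 1/4, 3/8, 21/32, 23/32, 1]
j=0 picked index 1: u0 ∈ [0, 1/4)
j=1 picked index 1: u0 ∈ [-1/6, 1/12)
j=2 picked index 3: u0 ∈ [1/24, 31/96)
j=3 picked index 3: u0 ∈ [-1/8, 5/32)
j=4 picked index 5: u0 ∈ [5/96, 1/3)
j=5 picked index 5: u0 ∈ [-11/96, 1/6)
intersection: [5/96, 1/12)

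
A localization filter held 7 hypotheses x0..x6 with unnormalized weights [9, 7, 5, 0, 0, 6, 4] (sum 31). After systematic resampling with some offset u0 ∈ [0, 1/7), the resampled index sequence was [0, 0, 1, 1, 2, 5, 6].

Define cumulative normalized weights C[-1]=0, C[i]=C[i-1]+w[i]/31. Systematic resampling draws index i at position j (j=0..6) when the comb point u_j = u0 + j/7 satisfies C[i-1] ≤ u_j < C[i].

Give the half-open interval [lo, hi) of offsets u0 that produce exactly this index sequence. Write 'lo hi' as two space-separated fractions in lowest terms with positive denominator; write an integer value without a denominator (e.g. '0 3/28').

C = [9/31, 16/31, 21/31, 21/31, 21/31, 27/31, 1]
j=0 picked index 0: u0 ∈ [0, 9/31)
j=1 picked index 0: u0 ∈ [-1/7, 32/217)
j=2 picked index 1: u0 ∈ [1/217, 50/217)
j=3 picked index 1: u0 ∈ [-30/217, 19/217)
j=4 picked index 2: u0 ∈ [-12/217, 23/217)
j=5 picked index 5: u0 ∈ [-8/217, 34/217)
j=6 picked index 6: u0 ∈ [3/217, 1/7)
intersection: [3/217, 19/217)

3/217 19/217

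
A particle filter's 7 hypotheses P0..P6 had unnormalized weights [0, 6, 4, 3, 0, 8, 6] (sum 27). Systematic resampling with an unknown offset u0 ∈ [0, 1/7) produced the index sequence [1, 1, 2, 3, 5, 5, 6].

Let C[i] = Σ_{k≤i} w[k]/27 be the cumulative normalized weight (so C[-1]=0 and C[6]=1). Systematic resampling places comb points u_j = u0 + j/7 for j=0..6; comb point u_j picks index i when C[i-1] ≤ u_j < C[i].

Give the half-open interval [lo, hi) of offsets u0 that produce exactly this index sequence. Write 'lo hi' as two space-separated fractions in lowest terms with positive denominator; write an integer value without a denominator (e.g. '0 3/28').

C = [0, 2/9, 10/27, 13/27, 13/27, 7/9, 1]
j=0 picked index 1: u0 ∈ [0, 2/9)
j=1 picked index 1: u0 ∈ [-1/7, 5/63)
j=2 picked index 2: u0 ∈ [-4/63, 16/189)
j=3 picked index 3: u0 ∈ [-11/189, 10/189)
j=4 picked index 5: u0 ∈ [-17/189, 13/63)
j=5 picked index 5: u0 ∈ [-44/189, 4/63)
j=6 picked index 6: u0 ∈ [-5/63, 1/7)
intersection: [0, 10/189)

0 10/189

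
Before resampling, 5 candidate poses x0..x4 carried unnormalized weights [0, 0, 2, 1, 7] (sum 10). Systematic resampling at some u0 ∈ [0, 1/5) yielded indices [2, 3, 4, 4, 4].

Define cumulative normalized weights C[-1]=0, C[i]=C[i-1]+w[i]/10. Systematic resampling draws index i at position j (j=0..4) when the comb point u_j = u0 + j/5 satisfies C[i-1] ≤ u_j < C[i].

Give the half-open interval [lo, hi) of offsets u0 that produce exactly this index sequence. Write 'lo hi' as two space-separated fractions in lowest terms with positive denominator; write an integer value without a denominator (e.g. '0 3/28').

C = [0, 0, 1/5, 3/10, 1]
j=0 picked index 2: u0 ∈ [0, 1/5)
j=1 picked index 3: u0 ∈ [0, 1/10)
j=2 picked index 4: u0 ∈ [-1/10, 3/5)
j=3 picked index 4: u0 ∈ [-3/10, 2/5)
j=4 picked index 4: u0 ∈ [-1/2, 1/5)
intersection: [0, 1/10)

0 1/10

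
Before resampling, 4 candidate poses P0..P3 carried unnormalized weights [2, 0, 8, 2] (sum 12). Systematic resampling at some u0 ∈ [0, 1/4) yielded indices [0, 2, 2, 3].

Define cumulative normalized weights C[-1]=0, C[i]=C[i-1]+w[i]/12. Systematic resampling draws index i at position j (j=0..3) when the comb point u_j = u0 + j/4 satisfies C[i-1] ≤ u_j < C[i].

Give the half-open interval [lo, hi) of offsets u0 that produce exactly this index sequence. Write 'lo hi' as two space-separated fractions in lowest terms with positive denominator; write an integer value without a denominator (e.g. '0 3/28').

1/12 1/6

C = [1/6, 1/6, 5/6, 1]
j=0 picked index 0: u0 ∈ [0, 1/6)
j=1 picked index 2: u0 ∈ [-1/12, 7/12)
j=2 picked index 2: u0 ∈ [-1/3, 1/3)
j=3 picked index 3: u0 ∈ [1/12, 1/4)
intersection: [1/12, 1/6)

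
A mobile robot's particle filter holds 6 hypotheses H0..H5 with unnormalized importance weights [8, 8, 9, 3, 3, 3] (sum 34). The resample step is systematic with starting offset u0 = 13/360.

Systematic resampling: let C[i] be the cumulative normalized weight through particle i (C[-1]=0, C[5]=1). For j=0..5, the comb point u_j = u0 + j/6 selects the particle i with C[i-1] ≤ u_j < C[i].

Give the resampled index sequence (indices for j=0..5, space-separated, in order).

0 0 1 2 2 4

C = [4/17, 8/17, 25/34, 14/17, 31/34, 1]
j=0: u_0=13/360 ∈ [0, 4/17) → index 0
j=1: u_1=73/360 ∈ [0, 4/17) → index 0
j=2: u_2=133/360 ∈ [4/17, 8/17) → index 1
j=3: u_3=193/360 ∈ [8/17, 25/34) → index 2
j=4: u_4=253/360 ∈ [8/17, 25/34) → index 2
j=5: u_5=313/360 ∈ [14/17, 31/34) → index 4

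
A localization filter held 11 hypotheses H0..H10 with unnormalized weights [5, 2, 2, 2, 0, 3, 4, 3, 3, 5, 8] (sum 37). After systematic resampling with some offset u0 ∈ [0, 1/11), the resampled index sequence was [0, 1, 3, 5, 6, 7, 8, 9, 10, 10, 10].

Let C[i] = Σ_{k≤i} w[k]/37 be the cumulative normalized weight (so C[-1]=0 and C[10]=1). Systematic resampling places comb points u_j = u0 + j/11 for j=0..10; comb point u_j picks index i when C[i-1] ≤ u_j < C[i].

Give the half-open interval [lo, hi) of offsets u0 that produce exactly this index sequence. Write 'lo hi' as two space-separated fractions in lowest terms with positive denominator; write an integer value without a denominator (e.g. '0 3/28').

C = [5/37, 7/37, 9/37, 11/37, 11/37, 14/37, 18/37, 21/37, 24/37, 29/37, 1]
j=0 picked index 0: u0 ∈ [0, 5/37)
j=1 picked index 1: u0 ∈ [18/407, 40/407)
j=2 picked index 3: u0 ∈ [25/407, 47/407)
j=3 picked index 5: u0 ∈ [10/407, 43/407)
j=4 picked index 6: u0 ∈ [6/407, 50/407)
j=5 picked index 7: u0 ∈ [13/407, 46/407)
j=6 picked index 8: u0 ∈ [9/407, 42/407)
j=7 picked index 9: u0 ∈ [5/407, 60/407)
j=8 picked index 10: u0 ∈ [23/407, 3/11)
j=9 picked index 10: u0 ∈ [-14/407, 2/11)
j=10 picked index 10: u0 ∈ [-51/407, 1/11)
intersection: [25/407, 1/11)

25/407 1/11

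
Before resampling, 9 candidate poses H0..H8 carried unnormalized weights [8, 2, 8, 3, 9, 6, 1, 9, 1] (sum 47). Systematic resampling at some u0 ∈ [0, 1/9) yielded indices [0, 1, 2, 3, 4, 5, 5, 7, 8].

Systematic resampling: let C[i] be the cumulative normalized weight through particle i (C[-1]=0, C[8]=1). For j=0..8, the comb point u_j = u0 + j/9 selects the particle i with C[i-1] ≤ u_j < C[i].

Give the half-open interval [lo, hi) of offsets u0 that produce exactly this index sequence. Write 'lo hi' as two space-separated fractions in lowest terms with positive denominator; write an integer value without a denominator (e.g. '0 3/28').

38/423 14/141

C = [8/47, 10/47, 18/47, 21/47, 30/47, 36/47, 37/47, 46/47, 1]
j=0 picked index 0: u0 ∈ [0, 8/47)
j=1 picked index 1: u0 ∈ [25/423, 43/423)
j=2 picked index 2: u0 ∈ [-4/423, 68/423)
j=3 picked index 3: u0 ∈ [7/141, 16/141)
j=4 picked index 4: u0 ∈ [1/423, 82/423)
j=5 picked index 5: u0 ∈ [35/423, 89/423)
j=6 picked index 5: u0 ∈ [-4/141, 14/141)
j=7 picked index 7: u0 ∈ [4/423, 85/423)
j=8 picked index 8: u0 ∈ [38/423, 1/9)
intersection: [38/423, 14/141)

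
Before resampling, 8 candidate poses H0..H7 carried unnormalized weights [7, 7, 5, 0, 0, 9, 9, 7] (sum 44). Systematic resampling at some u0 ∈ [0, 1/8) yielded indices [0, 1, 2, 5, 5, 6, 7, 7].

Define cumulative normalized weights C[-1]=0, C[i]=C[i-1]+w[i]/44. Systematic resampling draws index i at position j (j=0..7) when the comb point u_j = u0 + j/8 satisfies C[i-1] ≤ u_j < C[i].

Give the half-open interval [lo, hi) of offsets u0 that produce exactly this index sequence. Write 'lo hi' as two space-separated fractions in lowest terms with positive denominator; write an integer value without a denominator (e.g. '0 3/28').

C = [7/44, 7/22, 19/44, 19/44, 19/44, 7/11, 37/44, 1]
j=0 picked index 0: u0 ∈ [0, 7/44)
j=1 picked index 1: u0 ∈ [3/88, 17/88)
j=2 picked index 2: u0 ∈ [3/44, 2/11)
j=3 picked index 5: u0 ∈ [5/88, 23/88)
j=4 picked index 5: u0 ∈ [-3/44, 3/22)
j=5 picked index 6: u0 ∈ [1/88, 19/88)
j=6 picked index 7: u0 ∈ [1/11, 1/4)
j=7 picked index 7: u0 ∈ [-3/88, 1/8)
intersection: [1/11, 1/8)

1/11 1/8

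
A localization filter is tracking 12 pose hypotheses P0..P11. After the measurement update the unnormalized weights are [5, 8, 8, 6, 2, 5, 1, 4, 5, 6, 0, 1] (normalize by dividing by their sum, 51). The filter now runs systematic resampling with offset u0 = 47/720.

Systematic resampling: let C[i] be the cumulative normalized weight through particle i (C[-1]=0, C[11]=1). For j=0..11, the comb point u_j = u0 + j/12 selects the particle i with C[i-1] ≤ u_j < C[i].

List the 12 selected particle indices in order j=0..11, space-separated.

C = [5/51, 13/51, 7/17, 9/17, 29/51, 2/3, 35/51, 13/17, 44/51, 50/51, 50/51, 1]
j=0: u_0=47/720 ∈ [0, 5/51) → index 0
j=1: u_1=107/720 ∈ [5/51, 13/51) → index 1
j=2: u_2=167/720 ∈ [5/51, 13/51) → index 1
j=3: u_3=227/720 ∈ [13/51, 7/17) → index 2
j=4: u_4=287/720 ∈ [13/51, 7/17) → index 2
j=5: u_5=347/720 ∈ [7/17, 9/17) → index 3
j=6: u_6=407/720 ∈ [9/17, 29/51) → index 4
j=7: u_7=467/720 ∈ [29/51, 2/3) → index 5
j=8: u_8=527/720 ∈ [35/51, 13/17) → index 7
j=9: u_9=587/720 ∈ [13/17, 44/51) → index 8
j=10: u_10=647/720 ∈ [44/51, 50/51) → index 9
j=11: u_11=707/720 ∈ [50/51, 1) → index 11

0 1 1 2 2 3 4 5 7 8 9 11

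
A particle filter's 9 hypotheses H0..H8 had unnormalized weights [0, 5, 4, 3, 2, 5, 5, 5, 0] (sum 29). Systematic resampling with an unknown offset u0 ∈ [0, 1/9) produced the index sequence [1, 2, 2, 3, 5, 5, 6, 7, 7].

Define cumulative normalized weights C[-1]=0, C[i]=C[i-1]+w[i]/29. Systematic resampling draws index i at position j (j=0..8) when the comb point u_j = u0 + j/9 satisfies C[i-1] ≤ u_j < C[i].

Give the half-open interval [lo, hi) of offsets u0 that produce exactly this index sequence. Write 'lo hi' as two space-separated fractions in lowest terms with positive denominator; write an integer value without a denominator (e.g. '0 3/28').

C = [0, 5/29, 9/29, 12/29, 14/29, 19/29, 24/29, 1, 1]
j=0 picked index 1: u0 ∈ [0, 5/29)
j=1 picked index 2: u0 ∈ [16/261, 52/261)
j=2 picked index 2: u0 ∈ [-13/261, 23/261)
j=3 picked index 3: u0 ∈ [-2/87, 7/87)
j=4 picked index 5: u0 ∈ [10/261, 55/261)
j=5 picked index 5: u0 ∈ [-19/261, 26/261)
j=6 picked index 6: u0 ∈ [-1/87, 14/87)
j=7 picked index 7: u0 ∈ [13/261, 2/9)
j=8 picked index 7: u0 ∈ [-16/261, 1/9)
intersection: [16/261, 7/87)

16/261 7/87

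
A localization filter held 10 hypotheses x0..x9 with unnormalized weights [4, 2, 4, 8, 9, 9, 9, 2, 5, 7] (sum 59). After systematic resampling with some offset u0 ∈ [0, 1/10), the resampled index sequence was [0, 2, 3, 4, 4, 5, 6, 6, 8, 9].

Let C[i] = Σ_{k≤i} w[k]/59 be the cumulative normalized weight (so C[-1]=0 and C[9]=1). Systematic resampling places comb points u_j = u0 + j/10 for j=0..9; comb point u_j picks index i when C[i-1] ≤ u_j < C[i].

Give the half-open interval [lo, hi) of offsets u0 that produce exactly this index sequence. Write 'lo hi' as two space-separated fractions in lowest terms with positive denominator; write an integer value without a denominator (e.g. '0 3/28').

3/295 17/295

C = [4/59, 6/59, 10/59, 18/59, 27/59, 36/59, 45/59, 47/59, 52/59, 1]
j=0 picked index 0: u0 ∈ [0, 4/59)
j=1 picked index 2: u0 ∈ [1/590, 41/590)
j=2 picked index 3: u0 ∈ [-9/295, 31/295)
j=3 picked index 4: u0 ∈ [3/590, 93/590)
j=4 picked index 4: u0 ∈ [-28/295, 17/295)
j=5 picked index 5: u0 ∈ [-5/118, 13/118)
j=6 picked index 6: u0 ∈ [3/295, 48/295)
j=7 picked index 6: u0 ∈ [-53/590, 37/590)
j=8 picked index 8: u0 ∈ [-1/295, 24/295)
j=9 picked index 9: u0 ∈ [-11/590, 1/10)
intersection: [3/295, 17/295)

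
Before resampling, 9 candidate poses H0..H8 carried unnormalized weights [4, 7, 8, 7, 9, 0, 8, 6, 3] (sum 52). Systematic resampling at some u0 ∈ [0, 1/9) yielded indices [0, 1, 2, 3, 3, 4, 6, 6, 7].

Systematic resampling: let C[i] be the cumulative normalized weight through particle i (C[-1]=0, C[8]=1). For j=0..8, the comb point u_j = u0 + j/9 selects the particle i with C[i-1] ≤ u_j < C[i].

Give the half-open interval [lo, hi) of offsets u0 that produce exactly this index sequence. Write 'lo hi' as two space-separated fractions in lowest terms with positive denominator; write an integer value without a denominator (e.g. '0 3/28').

5/156 23/468

C = [1/13, 11/52, 19/52, 1/2, 35/52, 35/52, 43/52, 49/52, 1]
j=0 picked index 0: u0 ∈ [0, 1/13)
j=1 picked index 1: u0 ∈ [-4/117, 47/468)
j=2 picked index 2: u0 ∈ [-5/468, 67/468)
j=3 picked index 3: u0 ∈ [5/156, 1/6)
j=4 picked index 3: u0 ∈ [-37/468, 1/18)
j=5 picked index 4: u0 ∈ [-1/18, 55/468)
j=6 picked index 6: u0 ∈ [1/156, 25/156)
j=7 picked index 6: u0 ∈ [-49/468, 23/468)
j=8 picked index 7: u0 ∈ [-29/468, 25/468)
intersection: [5/156, 23/468)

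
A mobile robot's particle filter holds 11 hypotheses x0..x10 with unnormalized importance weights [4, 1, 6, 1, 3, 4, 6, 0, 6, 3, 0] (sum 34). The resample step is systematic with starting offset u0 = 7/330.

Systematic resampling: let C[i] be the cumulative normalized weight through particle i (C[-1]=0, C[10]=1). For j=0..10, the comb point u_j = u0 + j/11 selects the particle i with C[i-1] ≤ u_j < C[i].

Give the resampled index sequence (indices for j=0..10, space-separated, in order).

C = [2/17, 5/34, 11/34, 6/17, 15/34, 19/34, 25/34, 25/34, 31/34, 1, 1]
j=0: u_0=7/330 ∈ [0, 2/17) → index 0
j=1: u_1=37/330 ∈ [0, 2/17) → index 0
j=2: u_2=67/330 ∈ [5/34, 11/34) → index 2
j=3: u_3=97/330 ∈ [5/34, 11/34) → index 2
j=4: u_4=127/330 ∈ [6/17, 15/34) → index 4
j=5: u_5=157/330 ∈ [15/34, 19/34) → index 5
j=6: u_6=17/30 ∈ [19/34, 25/34) → index 6
j=7: u_7=217/330 ∈ [19/34, 25/34) → index 6
j=8: u_8=247/330 ∈ [25/34, 31/34) → index 8
j=9: u_9=277/330 ∈ [25/34, 31/34) → index 8
j=10: u_10=307/330 ∈ [31/34, 1) → index 9

0 0 2 2 4 5 6 6 8 8 9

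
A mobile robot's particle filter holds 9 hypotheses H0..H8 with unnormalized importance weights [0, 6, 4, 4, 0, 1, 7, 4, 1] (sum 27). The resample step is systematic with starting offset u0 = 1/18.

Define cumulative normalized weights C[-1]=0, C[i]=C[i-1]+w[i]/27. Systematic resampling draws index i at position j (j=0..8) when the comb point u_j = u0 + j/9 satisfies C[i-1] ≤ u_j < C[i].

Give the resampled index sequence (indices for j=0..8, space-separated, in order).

C = [0, 2/9, 10/27, 14/27, 14/27, 5/9, 22/27, 26/27, 1]
j=0: u_0=1/18 ∈ [0, 2/9) → index 1
j=1: u_1=1/6 ∈ [0, 2/9) → index 1
j=2: u_2=5/18 ∈ [2/9, 10/27) → index 2
j=3: u_3=7/18 ∈ [10/27, 14/27) → index 3
j=4: u_4=1/2 ∈ [10/27, 14/27) → index 3
j=5: u_5=11/18 ∈ [5/9, 22/27) → index 6
j=6: u_6=13/18 ∈ [5/9, 22/27) → index 6
j=7: u_7=5/6 ∈ [22/27, 26/27) → index 7
j=8: u_8=17/18 ∈ [22/27, 26/27) → index 7

1 1 2 3 3 6 6 7 7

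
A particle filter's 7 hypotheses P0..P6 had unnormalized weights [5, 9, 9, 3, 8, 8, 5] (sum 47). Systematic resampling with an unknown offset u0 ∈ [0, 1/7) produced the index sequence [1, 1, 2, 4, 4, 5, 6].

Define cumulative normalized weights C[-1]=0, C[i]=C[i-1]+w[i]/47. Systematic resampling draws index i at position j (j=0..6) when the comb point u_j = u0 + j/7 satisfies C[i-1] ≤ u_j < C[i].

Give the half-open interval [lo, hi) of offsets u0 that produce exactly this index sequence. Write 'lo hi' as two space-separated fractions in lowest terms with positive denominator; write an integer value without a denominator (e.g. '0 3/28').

C = [5/47, 14/47, 23/47, 26/47, 34/47, 42/47, 1]
j=0 picked index 1: u0 ∈ [5/47, 14/47)
j=1 picked index 1: u0 ∈ [-12/329, 51/329)
j=2 picked index 2: u0 ∈ [4/329, 67/329)
j=3 picked index 4: u0 ∈ [41/329, 97/329)
j=4 picked index 4: u0 ∈ [-6/329, 50/329)
j=5 picked index 5: u0 ∈ [3/329, 59/329)
j=6 picked index 6: u0 ∈ [12/329, 1/7)
intersection: [41/329, 1/7)

41/329 1/7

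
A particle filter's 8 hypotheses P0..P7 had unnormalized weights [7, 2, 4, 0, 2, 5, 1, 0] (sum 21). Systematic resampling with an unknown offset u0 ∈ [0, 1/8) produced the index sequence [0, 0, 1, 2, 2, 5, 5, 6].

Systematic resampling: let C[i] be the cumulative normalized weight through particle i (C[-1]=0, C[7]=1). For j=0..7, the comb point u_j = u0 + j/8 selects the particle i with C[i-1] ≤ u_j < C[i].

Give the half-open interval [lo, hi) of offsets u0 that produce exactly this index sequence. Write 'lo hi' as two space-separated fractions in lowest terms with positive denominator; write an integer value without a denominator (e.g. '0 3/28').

C = [1/3, 3/7, 13/21, 13/21, 5/7, 20/21, 1, 1]
j=0 picked index 0: u0 ∈ [0, 1/3)
j=1 picked index 0: u0 ∈ [-1/8, 5/24)
j=2 picked index 1: u0 ∈ [1/12, 5/28)
j=3 picked index 2: u0 ∈ [3/56, 41/168)
j=4 picked index 2: u0 ∈ [-1/14, 5/42)
j=5 picked index 5: u0 ∈ [5/56, 55/168)
j=6 picked index 5: u0 ∈ [-1/28, 17/84)
j=7 picked index 6: u0 ∈ [13/168, 1/8)
intersection: [5/56, 5/42)

5/56 5/42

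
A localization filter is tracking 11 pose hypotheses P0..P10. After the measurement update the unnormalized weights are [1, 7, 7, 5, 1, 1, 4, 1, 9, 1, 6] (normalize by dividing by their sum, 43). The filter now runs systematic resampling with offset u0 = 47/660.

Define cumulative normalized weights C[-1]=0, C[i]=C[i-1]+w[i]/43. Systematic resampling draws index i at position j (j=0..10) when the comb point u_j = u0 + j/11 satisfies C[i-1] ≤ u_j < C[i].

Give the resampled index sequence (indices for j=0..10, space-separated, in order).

C = [1/43, 8/43, 15/43, 20/43, 21/43, 22/43, 26/43, 27/43, 36/43, 37/43, 1]
j=0: u_0=47/660 ∈ [1/43, 8/43) → index 1
j=1: u_1=107/660 ∈ [1/43, 8/43) → index 1
j=2: u_2=167/660 ∈ [8/43, 15/43) → index 2
j=3: u_3=227/660 ∈ [8/43, 15/43) → index 2
j=4: u_4=287/660 ∈ [15/43, 20/43) → index 3
j=5: u_5=347/660 ∈ [22/43, 26/43) → index 6
j=6: u_6=37/60 ∈ [26/43, 27/43) → index 7
j=7: u_7=467/660 ∈ [27/43, 36/43) → index 8
j=8: u_8=527/660 ∈ [27/43, 36/43) → index 8
j=9: u_9=587/660 ∈ [37/43, 1) → index 10
j=10: u_10=647/660 ∈ [37/43, 1) → index 10

1 1 2 2 3 6 7 8 8 10 10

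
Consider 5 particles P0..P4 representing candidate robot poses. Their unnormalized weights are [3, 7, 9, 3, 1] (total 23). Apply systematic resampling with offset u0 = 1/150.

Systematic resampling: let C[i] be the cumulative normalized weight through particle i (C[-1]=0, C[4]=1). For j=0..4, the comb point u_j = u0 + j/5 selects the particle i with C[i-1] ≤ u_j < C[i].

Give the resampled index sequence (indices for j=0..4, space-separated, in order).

0 1 1 2 2

C = [3/23, 10/23, 19/23, 22/23, 1]
j=0: u_0=1/150 ∈ [0, 3/23) → index 0
j=1: u_1=31/150 ∈ [3/23, 10/23) → index 1
j=2: u_2=61/150 ∈ [3/23, 10/23) → index 1
j=3: u_3=91/150 ∈ [10/23, 19/23) → index 2
j=4: u_4=121/150 ∈ [10/23, 19/23) → index 2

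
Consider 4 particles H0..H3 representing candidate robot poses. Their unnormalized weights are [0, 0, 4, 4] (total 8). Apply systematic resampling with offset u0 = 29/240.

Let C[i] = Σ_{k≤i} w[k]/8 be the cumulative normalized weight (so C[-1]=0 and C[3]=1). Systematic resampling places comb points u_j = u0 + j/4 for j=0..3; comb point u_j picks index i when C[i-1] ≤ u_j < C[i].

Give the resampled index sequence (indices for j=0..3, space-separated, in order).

C = [0, 0, 1/2, 1]
j=0: u_0=29/240 ∈ [0, 1/2) → index 2
j=1: u_1=89/240 ∈ [0, 1/2) → index 2
j=2: u_2=149/240 ∈ [1/2, 1) → index 3
j=3: u_3=209/240 ∈ [1/2, 1) → index 3

2 2 3 3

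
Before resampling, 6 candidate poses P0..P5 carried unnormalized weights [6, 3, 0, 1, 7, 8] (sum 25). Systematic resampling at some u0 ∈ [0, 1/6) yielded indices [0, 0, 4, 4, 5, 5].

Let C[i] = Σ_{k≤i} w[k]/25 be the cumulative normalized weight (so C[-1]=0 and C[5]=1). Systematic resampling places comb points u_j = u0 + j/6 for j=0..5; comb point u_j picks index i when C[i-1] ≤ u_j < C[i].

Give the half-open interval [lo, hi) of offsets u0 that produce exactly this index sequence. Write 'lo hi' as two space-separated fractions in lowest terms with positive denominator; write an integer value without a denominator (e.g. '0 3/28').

C = [6/25, 9/25, 9/25, 2/5, 17/25, 1]
j=0 picked index 0: u0 ∈ [0, 6/25)
j=1 picked index 0: u0 ∈ [-1/6, 11/150)
j=2 picked index 4: u0 ∈ [1/15, 26/75)
j=3 picked index 4: u0 ∈ [-1/10, 9/50)
j=4 picked index 5: u0 ∈ [1/75, 1/3)
j=5 picked index 5: u0 ∈ [-23/150, 1/6)
intersection: [1/15, 11/150)

1/15 11/150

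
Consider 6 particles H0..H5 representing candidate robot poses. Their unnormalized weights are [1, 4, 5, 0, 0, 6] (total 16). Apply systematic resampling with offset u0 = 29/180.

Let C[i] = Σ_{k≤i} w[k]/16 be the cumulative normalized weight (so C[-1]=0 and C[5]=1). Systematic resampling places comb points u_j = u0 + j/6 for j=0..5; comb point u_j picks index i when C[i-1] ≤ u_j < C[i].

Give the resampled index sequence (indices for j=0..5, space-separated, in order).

C = [1/16, 5/16, 5/8, 5/8, 5/8, 1]
j=0: u_0=29/180 ∈ [1/16, 5/16) → index 1
j=1: u_1=59/180 ∈ [5/16, 5/8) → index 2
j=2: u_2=89/180 ∈ [5/16, 5/8) → index 2
j=3: u_3=119/180 ∈ [5/8, 1) → index 5
j=4: u_4=149/180 ∈ [5/8, 1) → index 5
j=5: u_5=179/180 ∈ [5/8, 1) → index 5

1 2 2 5 5 5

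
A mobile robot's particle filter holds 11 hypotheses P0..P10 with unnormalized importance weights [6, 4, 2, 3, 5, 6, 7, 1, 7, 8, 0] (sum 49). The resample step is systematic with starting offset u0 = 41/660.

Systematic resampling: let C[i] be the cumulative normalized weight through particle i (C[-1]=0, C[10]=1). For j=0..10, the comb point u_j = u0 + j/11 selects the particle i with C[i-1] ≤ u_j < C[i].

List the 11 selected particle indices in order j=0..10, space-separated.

C = [6/49, 10/49, 12/49, 15/49, 20/49, 26/49, 33/49, 34/49, 41/49, 1, 1]
j=0: u_0=41/660 ∈ [0, 6/49) → index 0
j=1: u_1=101/660 ∈ [6/49, 10/49) → index 1
j=2: u_2=161/660 ∈ [10/49, 12/49) → index 2
j=3: u_3=221/660 ∈ [15/49, 20/49) → index 4
j=4: u_4=281/660 ∈ [20/49, 26/49) → index 5
j=5: u_5=31/60 ∈ [20/49, 26/49) → index 5
j=6: u_6=401/660 ∈ [26/49, 33/49) → index 6
j=7: u_7=461/660 ∈ [34/49, 41/49) → index 8
j=8: u_8=521/660 ∈ [34/49, 41/49) → index 8
j=9: u_9=581/660 ∈ [41/49, 1) → index 9
j=10: u_10=641/660 ∈ [41/49, 1) → index 9

0 1 2 4 5 5 6 8 8 9 9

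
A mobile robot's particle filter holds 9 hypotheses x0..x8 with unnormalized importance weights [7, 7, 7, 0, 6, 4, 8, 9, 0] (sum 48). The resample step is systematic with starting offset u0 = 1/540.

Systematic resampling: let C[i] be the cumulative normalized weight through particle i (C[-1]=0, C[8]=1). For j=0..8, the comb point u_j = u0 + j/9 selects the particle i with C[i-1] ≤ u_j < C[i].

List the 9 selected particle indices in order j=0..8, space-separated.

0 0 1 2 4 4 6 6 7

C = [7/48, 7/24, 7/16, 7/16, 9/16, 31/48, 13/16, 1, 1]
j=0: u_0=1/540 ∈ [0, 7/48) → index 0
j=1: u_1=61/540 ∈ [0, 7/48) → index 0
j=2: u_2=121/540 ∈ [7/48, 7/24) → index 1
j=3: u_3=181/540 ∈ [7/24, 7/16) → index 2
j=4: u_4=241/540 ∈ [7/16, 9/16) → index 4
j=5: u_5=301/540 ∈ [7/16, 9/16) → index 4
j=6: u_6=361/540 ∈ [31/48, 13/16) → index 6
j=7: u_7=421/540 ∈ [31/48, 13/16) → index 6
j=8: u_8=481/540 ∈ [13/16, 1) → index 7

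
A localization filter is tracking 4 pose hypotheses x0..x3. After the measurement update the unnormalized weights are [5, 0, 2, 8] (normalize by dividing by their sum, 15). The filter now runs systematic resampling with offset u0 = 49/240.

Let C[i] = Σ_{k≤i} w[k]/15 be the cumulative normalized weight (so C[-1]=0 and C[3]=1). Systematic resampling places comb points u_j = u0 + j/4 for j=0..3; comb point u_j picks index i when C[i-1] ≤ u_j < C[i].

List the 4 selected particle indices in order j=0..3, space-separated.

0 2 3 3

C = [1/3, 1/3, 7/15, 1]
j=0: u_0=49/240 ∈ [0, 1/3) → index 0
j=1: u_1=109/240 ∈ [1/3, 7/15) → index 2
j=2: u_2=169/240 ∈ [7/15, 1) → index 3
j=3: u_3=229/240 ∈ [7/15, 1) → index 3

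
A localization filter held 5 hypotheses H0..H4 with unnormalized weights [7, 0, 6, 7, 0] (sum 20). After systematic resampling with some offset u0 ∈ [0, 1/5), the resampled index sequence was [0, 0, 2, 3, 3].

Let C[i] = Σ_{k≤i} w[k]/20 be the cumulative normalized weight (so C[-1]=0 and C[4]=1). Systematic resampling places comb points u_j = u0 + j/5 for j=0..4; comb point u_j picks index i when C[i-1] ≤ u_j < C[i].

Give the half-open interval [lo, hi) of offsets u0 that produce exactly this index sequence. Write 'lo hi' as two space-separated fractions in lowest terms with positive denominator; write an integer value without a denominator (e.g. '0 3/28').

C = [7/20, 7/20, 13/20, 1, 1]
j=0 picked index 0: u0 ∈ [0, 7/20)
j=1 picked index 0: u0 ∈ [-1/5, 3/20)
j=2 picked index 2: u0 ∈ [-1/20, 1/4)
j=3 picked index 3: u0 ∈ [1/20, 2/5)
j=4 picked index 3: u0 ∈ [-3/20, 1/5)
intersection: [1/20, 3/20)

1/20 3/20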